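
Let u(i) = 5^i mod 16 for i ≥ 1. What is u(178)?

Listing terms: u(1) = 5, u(2) = 9, u(3) = 13, u(4) = 1, u(5) = 5.
The sequence repeats with period 4.
So u(178) = u(1 + ((178-1) mod 4)) = u(2) = 9.

9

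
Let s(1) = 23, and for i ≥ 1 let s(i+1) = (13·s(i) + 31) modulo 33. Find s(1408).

17

We have s(1) = 23; s(2) = 0; s(3) = 31; s(4) = 5; s(5) = 30; s(6) = 25; s(7) = 26; s(8) = 6; s(9) = 10; s(10) = 29; s(11) = 12; s(12) = 22; s(13) = 20; s(14) = 27; s(15) = 19; s(16) = 14; s(17) = 15; s(18) = 28; s(19) = 32; s(20) = 18; s(21) = 1; s(22) = 11; s(23) = 9; s(24) = 16; s(25) = 8; s(26) = 3; s(27) = 4; s(28) = 17; s(29) = 21; s(30) = 7; s(31) = 23.
Since s(31) = s(1) = 23, the sequence is periodic with period 30.
(1408 - 1) mod 30 = 27, so s(1408) = s(28) = 17.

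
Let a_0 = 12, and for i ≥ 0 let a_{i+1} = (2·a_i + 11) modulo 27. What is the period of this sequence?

Listing terms: a_0 = 12,  a_1 = 8,  a_2 = 0,  a_3 = 11,  a_4 = 6,  a_5 = 23,  a_6 = 3,  a_7 = 17,  a_8 = 18,  a_9 = 20,  a_{10} = 24,  a_{11} = 5,  a_{12} = 21,  a_{13} = 26,  a_{14} = 9,  a_{15} = 2,  a_{16} = 15,  a_{17} = 14,  a_{18} = 12.
The sequence repeats with period 18.

18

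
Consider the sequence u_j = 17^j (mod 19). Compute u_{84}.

11

u_0 = 1,  u_1 = 17,  u_2 = 4,  u_3 = 11,  u_4 = 16,  u_5 = 6,  u_6 = 7,  u_7 = 5,  u_8 = 9,  u_9 = 1.
Since u_9 = u_0 = 1, the sequence is periodic with period 9.
(84 - 0) mod 9 = 3, so u_{84} = u_3 = 11.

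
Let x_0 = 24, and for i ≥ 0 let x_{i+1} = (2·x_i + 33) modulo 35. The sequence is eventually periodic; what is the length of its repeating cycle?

12

We have x_0 = 24; x_1 = 11; x_2 = 20; x_3 = 3; x_4 = 4; x_5 = 6; x_6 = 10; x_7 = 18; x_8 = 34; x_9 = 31; x_{10} = 25; x_{11} = 13; x_{12} = 24.
Since x_{12} = x_0 = 24, the sequence is periodic with period 12.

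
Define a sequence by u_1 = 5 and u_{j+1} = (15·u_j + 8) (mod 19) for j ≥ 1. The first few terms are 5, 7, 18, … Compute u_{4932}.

Computing terms: u_1 = 5,  u_2 = 7,  u_3 = 18,  u_4 = 12,  u_5 = 17,  u_6 = 16,  u_7 = 1,  u_8 = 4,  u_9 = 11,  u_{10} = 2,  u_{11} = 0,  u_{12} = 8,  u_{13} = 14,  u_{14} = 9,  u_{15} = 10,  u_{16} = 6,  u_{17} = 3,  u_{18} = 15,  u_{19} = 5.
Since u_{19} = u_1 = 5, the sequence is periodic with period 18.
So u_{4932} = u_{1 + ((4932-1) mod 18)} = u_{18} = 15.

15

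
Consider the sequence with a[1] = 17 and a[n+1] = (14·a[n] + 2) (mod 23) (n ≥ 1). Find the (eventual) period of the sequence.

Computing terms: a[1] = 17; a[2] = 10; a[3] = 4; a[4] = 12; a[5] = 9; a[6] = 13; a[7] = 0; a[8] = 2; a[9] = 7; a[10] = 8; a[11] = 22; a[12] = 11; a[13] = 18; a[14] = 1; a[15] = 16; a[16] = 19; a[17] = 15; a[18] = 5; a[19] = 3; a[20] = 21; a[21] = 20; a[22] = 6; a[23] = 17.
Since a[23] = a[1] = 17, the sequence is periodic with period 22.

22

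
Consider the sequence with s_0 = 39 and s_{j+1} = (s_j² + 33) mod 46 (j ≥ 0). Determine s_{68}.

Listing terms: s_0 = 39,  s_1 = 36,  s_2 = 41,  s_3 = 12,  s_4 = 39.
Since s_4 = s_0 = 39, the sequence is periodic with period 4.
So s_{68} = s_{0 + ((68-0) mod 4)} = s_0 = 39.

39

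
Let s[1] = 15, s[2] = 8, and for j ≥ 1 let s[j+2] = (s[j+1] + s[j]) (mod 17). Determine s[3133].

15

Computing terms: s[1] = 15; s[2] = 8; s[3] = 6; s[4] = 14; s[5] = 3; s[6] = 0; s[7] = 3; s[8] = 3; s[9] = 6; s[10] = 9; s[11] = 15; s[12] = 7; s[13] = 5; s[14] = 12; s[15] = 0; s[16] = 12; s[17] = 12; s[18] = 7; s[19] = 2; s[20] = 9; s[21] = 11; s[22] = 3; s[23] = 14; s[24] = 0; s[25] = 14; s[26] = 14; s[27] = 11; s[28] = 8; s[29] = 2; s[30] = 10; s[31] = 12; s[32] = 5; s[33] = 0; s[34] = 5; s[35] = 5; s[36] = 10; s[37] = 15; s[38] = 8.
Since (s[37], s[38]) = (s[1], s[2]) = (15, 8) (two consecutive terms determine the rest), the sequence is periodic with period 36.
So s[3133] = s[1 + ((3133-1) mod 36)] = s[1] = 15.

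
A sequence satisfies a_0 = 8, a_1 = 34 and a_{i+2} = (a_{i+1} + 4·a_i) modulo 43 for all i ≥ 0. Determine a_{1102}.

We have a_0 = 8, a_1 = 34, a_2 = 23, a_3 = 30, a_4 = 36, a_5 = 27, a_6 = 42, a_7 = 21, a_8 = 17, a_9 = 15, a_{10} = 40, a_{11} = 14, a_{12} = 2, a_{13} = 15, a_{14} = 23, a_{15} = 40, a_{16} = 3, a_{17} = 34, a_{18} = 3, a_{19} = 10, a_{20} = 22, a_{21} = 19, a_{22} = 21, a_{23} = 11, a_{24} = 9, a_{25} = 10, a_{26} = 3, a_{27} = 0, a_{28} = 12, a_{29} = 12, a_{30} = 17, a_{31} = 22, a_{32} = 4, a_{33} = 6, a_{34} = 22, a_{35} = 3, a_{36} = 5, a_{37} = 17, a_{38} = 37, a_{39} = 19, a_{40} = 38, a_{41} = 28, a_{42} = 8, a_{43} = 34.
The sequence repeats with period 42.
(1102 - 0) mod 42 = 10, so a_{1102} = a_{10} = 40.

40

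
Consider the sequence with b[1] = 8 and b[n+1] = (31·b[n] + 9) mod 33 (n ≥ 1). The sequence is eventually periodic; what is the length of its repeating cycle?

Listing terms: b[1] = 8; b[2] = 26; b[3] = 23; b[4] = 29; b[5] = 17; b[6] = 8.
The sequence repeats with period 5.

5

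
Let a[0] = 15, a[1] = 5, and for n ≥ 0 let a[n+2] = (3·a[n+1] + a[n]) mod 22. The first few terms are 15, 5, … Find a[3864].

We have a[0] = 15, a[1] = 5, a[2] = 8, a[3] = 7, a[4] = 7, a[5] = 6, a[6] = 3, a[7] = 15, a[8] = 4, a[9] = 5, a[10] = 19, a[11] = 18, a[12] = 7, a[13] = 17, a[14] = 14, a[15] = 15, a[16] = 15, a[17] = 16, a[18] = 19, a[19] = 7, a[20] = 18, a[21] = 17, a[22] = 3, a[23] = 4, a[24] = 15, a[25] = 5.
The sequence repeats with period 24.
So a[3864] = a[0 + ((3864-0) mod 24)] = a[0] = 15.

15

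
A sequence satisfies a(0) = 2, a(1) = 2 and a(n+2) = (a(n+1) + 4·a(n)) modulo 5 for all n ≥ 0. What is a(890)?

We have a(0) = 2; a(1) = 2; a(2) = 0; a(3) = 3; a(4) = 3; a(5) = 0; a(6) = 2; a(7) = 2.
The sequence repeats with period 6.
So a(890) = a(0 + ((890-0) mod 6)) = a(2) = 0.

0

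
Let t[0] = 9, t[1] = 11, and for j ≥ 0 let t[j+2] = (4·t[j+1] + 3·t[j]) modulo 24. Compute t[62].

t[0] = 9,  t[1] = 11,  t[2] = 23,  t[3] = 5,  t[4] = 17,  t[5] = 11,  t[6] = 23.
Since (t[5], t[6]) = (t[1], t[2]) = (11, 23) (two consecutive terms determine the rest), the sequence is eventually periodic: after a pre-period of length 1 it cycles with period 4.
For j ≥ 1, t[j] depends only on (j - 1) mod 4. (62 - 1) mod 4 = 1, so t[62] = t[2] = 23.

23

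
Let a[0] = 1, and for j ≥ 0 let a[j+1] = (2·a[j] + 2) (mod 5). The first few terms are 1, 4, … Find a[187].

Listing terms: a[0] = 1, a[1] = 4, a[2] = 0, a[3] = 2, a[4] = 1.
The sequence repeats with period 4.
(187 - 0) mod 4 = 3, so a[187] = a[3] = 2.

2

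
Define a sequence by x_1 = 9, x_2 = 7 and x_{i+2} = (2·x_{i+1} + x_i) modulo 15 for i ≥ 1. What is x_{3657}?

12

Computing terms: x_1 = 9; x_2 = 7; x_3 = 8; x_4 = 8; x_5 = 9; x_6 = 11; x_7 = 1; x_8 = 13; x_9 = 12; x_{10} = 7; x_{11} = 11; x_{12} = 14; x_{13} = 9; x_{14} = 2; x_{15} = 13; x_{16} = 13; x_{17} = 9; x_{18} = 1; x_{19} = 11; x_{20} = 8; x_{21} = 12; x_{22} = 2; x_{23} = 1; x_{24} = 4; x_{25} = 9; x_{26} = 7.
Since (x_{25}, x_{26}) = (x_1, x_2) = (9, 7) (two consecutive terms determine the rest), the sequence is periodic with period 24.
(3657 - 1) mod 24 = 8, so x_{3657} = x_9 = 12.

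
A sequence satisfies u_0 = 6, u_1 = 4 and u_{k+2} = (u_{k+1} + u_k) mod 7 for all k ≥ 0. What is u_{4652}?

Listing terms: u_0 = 6; u_1 = 4; u_2 = 3; u_3 = 0; u_4 = 3; u_5 = 3; u_6 = 6; u_7 = 2; u_8 = 1; u_9 = 3; u_{10} = 4; u_{11} = 0; u_{12} = 4; u_{13} = 4; u_{14} = 1; u_{15} = 5; u_{16} = 6; u_{17} = 4.
The sequence repeats with period 16.
So u_{4652} = u_{0 + ((4652-0) mod 16)} = u_{12} = 4.

4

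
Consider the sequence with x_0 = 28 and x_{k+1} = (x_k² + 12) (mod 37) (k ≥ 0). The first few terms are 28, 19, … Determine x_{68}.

9

Listing terms: x_0 = 28; x_1 = 19; x_2 = 3; x_3 = 21; x_4 = 9; x_5 = 19.
Since x_5 = x_1 = 19, the sequence is eventually periodic: after a pre-period of length 1 it cycles with period 4.
For k ≥ 1, x_k depends only on (k - 1) mod 4. (68 - 1) mod 4 = 3, so x_{68} = x_4 = 9.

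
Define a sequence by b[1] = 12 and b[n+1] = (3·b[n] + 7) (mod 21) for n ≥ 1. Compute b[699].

10

We have b[1] = 12; b[2] = 1; b[3] = 10; b[4] = 16; b[5] = 13; b[6] = 4; b[7] = 19; b[8] = 1.
Since b[8] = b[2] = 1, the sequence is eventually periodic: after a pre-period of length 1 it cycles with period 6.
For n ≥ 2, b[n] depends only on (n - 2) mod 6. (699 - 2) mod 6 = 1, so b[699] = b[3] = 10.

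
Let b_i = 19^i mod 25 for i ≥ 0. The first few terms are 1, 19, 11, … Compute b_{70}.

1

We have b_0 = 1, b_1 = 19, b_2 = 11, b_3 = 9, b_4 = 21, b_5 = 24, b_6 = 6, b_7 = 14, b_8 = 16, b_9 = 4, b_{10} = 1.
The sequence repeats with period 10.
So b_{70} = b_{0 + ((70-0) mod 10)} = b_0 = 1.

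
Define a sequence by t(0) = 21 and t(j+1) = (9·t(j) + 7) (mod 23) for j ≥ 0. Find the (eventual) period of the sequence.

11

We have t(0) = 21; t(1) = 12; t(2) = 0; t(3) = 7; t(4) = 1; t(5) = 16; t(6) = 13; t(7) = 9; t(8) = 19; t(9) = 17; t(10) = 22; t(11) = 21.
Since t(11) = t(0) = 21, the sequence is periodic with period 11.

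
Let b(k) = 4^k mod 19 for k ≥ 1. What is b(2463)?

11

b(1) = 4,  b(2) = 16,  b(3) = 7,  b(4) = 9,  b(5) = 17,  b(6) = 11,  b(7) = 6,  b(8) = 5,  b(9) = 1,  b(10) = 4.
The sequence repeats with period 9.
(2463 - 1) mod 9 = 5, so b(2463) = b(6) = 11.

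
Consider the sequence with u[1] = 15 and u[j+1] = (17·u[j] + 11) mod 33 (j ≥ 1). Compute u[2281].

Computing terms: u[1] = 15,  u[2] = 2,  u[3] = 12,  u[4] = 17,  u[5] = 3,  u[6] = 29,  u[7] = 9,  u[8] = 32,  u[9] = 27,  u[10] = 8,  u[11] = 15.
Since u[11] = u[1] = 15, the sequence is periodic with period 10.
(2281 - 1) mod 10 = 0, so u[2281] = u[1] = 15.

15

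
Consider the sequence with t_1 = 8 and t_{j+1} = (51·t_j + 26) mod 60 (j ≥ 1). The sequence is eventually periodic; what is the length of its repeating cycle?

t_1 = 8; t_2 = 14; t_3 = 20; t_4 = 26; t_5 = 32; t_6 = 38; t_7 = 44; t_8 = 50; t_9 = 56; t_{10} = 2; t_{11} = 8.
Since t_{11} = t_1 = 8, the sequence is periodic with period 10.

10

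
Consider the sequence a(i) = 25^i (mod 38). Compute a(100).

Computing terms: a(1) = 25; a(2) = 17; a(3) = 7; a(4) = 23; a(5) = 5; a(6) = 11; a(7) = 9; a(8) = 35; a(9) = 1; a(10) = 25.
The sequence repeats with period 9.
So a(100) = a(1 + ((100-1) mod 9)) = a(1) = 25.

25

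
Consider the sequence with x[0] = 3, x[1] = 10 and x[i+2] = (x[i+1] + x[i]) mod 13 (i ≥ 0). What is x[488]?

4

Computing terms: x[0] = 3; x[1] = 10; x[2] = 0; x[3] = 10; x[4] = 10; x[5] = 7; x[6] = 4; x[7] = 11; x[8] = 2; x[9] = 0; x[10] = 2; x[11] = 2; x[12] = 4; x[13] = 6; x[14] = 10; x[15] = 3; x[16] = 0; x[17] = 3; x[18] = 3; x[19] = 6; x[20] = 9; x[21] = 2; x[22] = 11; x[23] = 0; x[24] = 11; x[25] = 11; x[26] = 9; x[27] = 7; x[28] = 3; x[29] = 10.
The sequence repeats with period 28.
(488 - 0) mod 28 = 12, so x[488] = x[12] = 4.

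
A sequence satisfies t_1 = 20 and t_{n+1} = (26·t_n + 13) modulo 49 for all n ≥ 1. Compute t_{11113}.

27

Computing terms: t_1 = 20, t_2 = 43, t_3 = 4, t_4 = 19, t_5 = 17, t_6 = 14, t_7 = 34, t_8 = 15, t_9 = 11, t_{10} = 5, t_{11} = 45, t_{12} = 7, t_{13} = 48, t_{14} = 36, t_{15} = 18, t_{16} = 40, t_{17} = 24, t_{18} = 0, t_{19} = 13, t_{20} = 8, t_{21} = 25, t_{22} = 26, t_{23} = 3, t_{24} = 42, t_{25} = 27, t_{26} = 29, t_{27} = 32, t_{28} = 12, t_{29} = 31, t_{30} = 35, t_{31} = 41, t_{32} = 1, t_{33} = 39, t_{34} = 47, t_{35} = 10, t_{36} = 28, t_{37} = 6, t_{38} = 22, t_{39} = 46, t_{40} = 33, t_{41} = 38, t_{42} = 21, t_{43} = 20.
Since t_{43} = t_1 = 20, the sequence is periodic with period 42.
So t_{11113} = t_{1 + ((11113-1) mod 42)} = t_{25} = 27.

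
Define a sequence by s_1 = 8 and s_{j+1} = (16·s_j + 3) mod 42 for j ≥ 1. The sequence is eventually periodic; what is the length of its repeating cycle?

s_1 = 8,  s_2 = 5,  s_3 = 41,  s_4 = 29,  s_5 = 5.
Since s_5 = s_2 = 5, the sequence is eventually periodic: after a pre-period of length 1 it cycles with period 3.

3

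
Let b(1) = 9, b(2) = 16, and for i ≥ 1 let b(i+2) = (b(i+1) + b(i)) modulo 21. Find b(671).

Listing terms: b(1) = 9,  b(2) = 16,  b(3) = 4,  b(4) = 20,  b(5) = 3,  b(6) = 2,  b(7) = 5,  b(8) = 7,  b(9) = 12,  b(10) = 19,  b(11) = 10,  b(12) = 8,  b(13) = 18,  b(14) = 5,  b(15) = 2,  b(16) = 7,  b(17) = 9,  b(18) = 16.
The sequence repeats with period 16.
So b(671) = b(1 + ((671-1) mod 16)) = b(15) = 2.

2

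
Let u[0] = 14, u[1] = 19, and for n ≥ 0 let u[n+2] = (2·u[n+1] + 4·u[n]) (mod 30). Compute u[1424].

14

Listing terms: u[0] = 14; u[1] = 19; u[2] = 4; u[3] = 24; u[4] = 4; u[5] = 14; u[6] = 14; u[7] = 24; u[8] = 14; u[9] = 4; u[10] = 4; u[11] = 24.
Since (u[10], u[11]) = (u[2], u[3]) = (4, 24) (two consecutive terms determine the rest), the sequence is eventually periodic: after a pre-period of length 2 it cycles with period 8.
For n ≥ 2, u[n] depends only on (n - 2) mod 8. (1424 - 2) mod 8 = 6, so u[1424] = u[8] = 14.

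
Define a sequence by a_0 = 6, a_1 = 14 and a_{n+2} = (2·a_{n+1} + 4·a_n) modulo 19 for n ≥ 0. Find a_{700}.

6

a_0 = 6,  a_1 = 14,  a_2 = 14,  a_3 = 8,  a_4 = 15,  a_5 = 5,  a_6 = 13,  a_7 = 8,  a_8 = 11,  a_9 = 16,  a_{10} = 0,  a_{11} = 7,  a_{12} = 14,  a_{13} = 18,  a_{14} = 16,  a_{15} = 9,  a_{16} = 6,  a_{17} = 10,  a_{18} = 6,  a_{19} = 14.
Since (a_{18}, a_{19}) = (a_0, a_1) = (6, 14) (two consecutive terms determine the rest), the sequence is periodic with period 18.
So a_{700} = a_{0 + ((700-0) mod 18)} = a_{16} = 6.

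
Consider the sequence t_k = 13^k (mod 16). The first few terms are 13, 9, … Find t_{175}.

Computing terms: t_1 = 13,  t_2 = 9,  t_3 = 5,  t_4 = 1,  t_5 = 13.
Since t_5 = t_1 = 13, the sequence is periodic with period 4.
(175 - 1) mod 4 = 2, so t_{175} = t_3 = 5.

5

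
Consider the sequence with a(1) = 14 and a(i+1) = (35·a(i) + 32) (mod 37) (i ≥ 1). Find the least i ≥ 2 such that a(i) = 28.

8

We have a(1) = 14, a(2) = 4, a(3) = 24, a(4) = 21, a(5) = 27, a(6) = 15, a(7) = 2, a(8) = 28, a(9) = 13, a(10) = 6, a(11) = 20, a(12) = 29, a(13) = 11, a(14) = 10, a(15) = 12, a(16) = 8, a(17) = 16, a(18) = 0, a(19) = 32, a(20) = 5, a(21) = 22, a(22) = 25, a(23) = 19, a(24) = 31, a(25) = 7, a(26) = 18, a(27) = 33, a(28) = 3, a(29) = 26, a(30) = 17, a(31) = 35, a(32) = 36, a(33) = 34, a(34) = 1, a(35) = 30, a(36) = 9, a(37) = 14.
The sequence repeats with period 36.
The value 28 first appears (with i ≥ 2) at a(8).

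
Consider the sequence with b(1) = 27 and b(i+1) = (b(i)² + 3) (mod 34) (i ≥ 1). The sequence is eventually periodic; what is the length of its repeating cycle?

We have b(1) = 27,  b(2) = 18,  b(3) = 21,  b(4) = 2,  b(5) = 7,  b(6) = 18.
Since b(6) = b(2) = 18, the sequence is eventually periodic: after a pre-period of length 1 it cycles with period 4.

4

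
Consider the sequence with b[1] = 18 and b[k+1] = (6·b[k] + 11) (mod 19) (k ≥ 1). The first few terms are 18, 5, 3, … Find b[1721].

5

Listing terms: b[1] = 18,  b[2] = 5,  b[3] = 3,  b[4] = 10,  b[5] = 14,  b[6] = 0,  b[7] = 11,  b[8] = 1,  b[9] = 17,  b[10] = 18.
Since b[10] = b[1] = 18, the sequence is periodic with period 9.
So b[1721] = b[1 + ((1721-1) mod 9)] = b[2] = 5.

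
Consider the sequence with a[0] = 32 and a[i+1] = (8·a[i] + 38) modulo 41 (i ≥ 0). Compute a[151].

29

We have a[0] = 32; a[1] = 7; a[2] = 12; a[3] = 11; a[4] = 3; a[5] = 21; a[6] = 1; a[7] = 5; a[8] = 37; a[9] = 6; a[10] = 4; a[11] = 29; a[12] = 24; a[13] = 25; a[14] = 33; a[15] = 15; a[16] = 35; a[17] = 31; a[18] = 40; a[19] = 30; a[20] = 32.
Since a[20] = a[0] = 32, the sequence is periodic with period 20.
(151 - 0) mod 20 = 11, so a[151] = a[11] = 29.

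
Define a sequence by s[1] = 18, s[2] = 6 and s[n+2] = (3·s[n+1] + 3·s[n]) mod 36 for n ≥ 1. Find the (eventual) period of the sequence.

We have s[1] = 18, s[2] = 6, s[3] = 0, s[4] = 18, s[5] = 18, s[6] = 0, s[7] = 18.
Since (s[6], s[7]) = (s[3], s[4]) = (0, 18) (two consecutive terms determine the rest), the sequence is eventually periodic: after a pre-period of length 2 it cycles with period 3.

3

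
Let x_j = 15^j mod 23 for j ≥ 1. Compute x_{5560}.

16

Computing terms: x_1 = 15, x_2 = 18, x_3 = 17, x_4 = 2, x_5 = 7, x_6 = 13, x_7 = 11, x_8 = 4, x_9 = 14, x_{10} = 3, x_{11} = 22, x_{12} = 8, x_{13} = 5, x_{14} = 6, x_{15} = 21, x_{16} = 16, x_{17} = 10, x_{18} = 12, x_{19} = 19, x_{20} = 9, x_{21} = 20, x_{22} = 1, x_{23} = 15.
The sequence repeats with period 22.
So x_{5560} = x_{1 + ((5560-1) mod 22)} = x_{16} = 16.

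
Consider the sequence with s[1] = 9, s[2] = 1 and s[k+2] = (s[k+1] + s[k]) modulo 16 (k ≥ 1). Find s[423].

10

Computing terms: s[1] = 9; s[2] = 1; s[3] = 10; s[4] = 11; s[5] = 5; s[6] = 0; s[7] = 5; s[8] = 5; s[9] = 10; s[10] = 15; s[11] = 9; s[12] = 8; s[13] = 1; s[14] = 9; s[15] = 10; s[16] = 3; s[17] = 13; s[18] = 0; s[19] = 13; s[20] = 13; s[21] = 10; s[22] = 7; s[23] = 1; s[24] = 8; s[25] = 9; s[26] = 1.
The sequence repeats with period 24.
(423 - 1) mod 24 = 14, so s[423] = s[15] = 10.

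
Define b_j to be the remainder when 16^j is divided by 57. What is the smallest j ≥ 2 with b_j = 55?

7

Listing terms: b_1 = 16; b_2 = 28; b_3 = 49; b_4 = 43; b_5 = 4; b_6 = 7; b_7 = 55; b_8 = 25; b_9 = 1; b_{10} = 16.
The sequence repeats with period 9.
The value 55 first appears (with j ≥ 2) at b_7.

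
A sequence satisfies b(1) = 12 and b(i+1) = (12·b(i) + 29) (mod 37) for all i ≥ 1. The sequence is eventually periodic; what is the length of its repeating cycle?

9

We have b(1) = 12, b(2) = 25, b(3) = 33, b(4) = 18, b(5) = 23, b(6) = 9, b(7) = 26, b(8) = 8, b(9) = 14, b(10) = 12.
The sequence repeats with period 9.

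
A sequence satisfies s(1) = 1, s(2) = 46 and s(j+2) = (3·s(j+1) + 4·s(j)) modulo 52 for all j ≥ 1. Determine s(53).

Computing terms: s(1) = 1; s(2) = 46; s(3) = 38; s(4) = 38; s(5) = 6; s(6) = 14; s(7) = 14; s(8) = 46; s(9) = 38.
Since (s(8), s(9)) = (s(2), s(3)) = (46, 38) (two consecutive terms determine the rest), the sequence is eventually periodic: after a pre-period of length 1 it cycles with period 6.
For j ≥ 2, s(j) depends only on (j - 2) mod 6. (53 - 2) mod 6 = 3, so s(53) = s(5) = 6.

6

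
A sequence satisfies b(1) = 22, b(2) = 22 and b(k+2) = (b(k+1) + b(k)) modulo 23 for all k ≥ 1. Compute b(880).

2

Listing terms: b(1) = 22,  b(2) = 22,  b(3) = 21,  b(4) = 20,  b(5) = 18,  b(6) = 15,  b(7) = 10,  b(8) = 2,  b(9) = 12,  b(10) = 14,  b(11) = 3,  b(12) = 17,  b(13) = 20,  b(14) = 14,  b(15) = 11,  b(16) = 2,  b(17) = 13,  b(18) = 15,  b(19) = 5,  b(20) = 20,  b(21) = 2,  b(22) = 22,  b(23) = 1,  b(24) = 0,  b(25) = 1,  b(26) = 1,  b(27) = 2,  b(28) = 3,  b(29) = 5,  b(30) = 8,  b(31) = 13,  b(32) = 21,  b(33) = 11,  b(34) = 9,  b(35) = 20,  b(36) = 6,  b(37) = 3,  b(38) = 9,  b(39) = 12,  b(40) = 21,  b(41) = 10,  b(42) = 8,  b(43) = 18,  b(44) = 3,  b(45) = 21,  b(46) = 1,  b(47) = 22,  b(48) = 0,  b(49) = 22,  b(50) = 22.
Since (b(49), b(50)) = (b(1), b(2)) = (22, 22) (two consecutive terms determine the rest), the sequence is periodic with period 48.
So b(880) = b(1 + ((880-1) mod 48)) = b(16) = 2.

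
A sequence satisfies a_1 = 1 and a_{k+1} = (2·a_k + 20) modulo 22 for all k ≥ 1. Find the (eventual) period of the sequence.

10

We have a_1 = 1, a_2 = 0, a_3 = 20, a_4 = 16, a_5 = 8, a_6 = 14, a_7 = 4, a_8 = 6, a_9 = 10, a_{10} = 18, a_{11} = 12, a_{12} = 0.
Since a_{12} = a_2 = 0, the sequence is eventually periodic: after a pre-period of length 1 it cycles with period 10.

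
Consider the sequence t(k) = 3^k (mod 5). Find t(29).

t(0) = 1, t(1) = 3, t(2) = 4, t(3) = 2, t(4) = 1.
Since t(4) = t(0) = 1, the sequence is periodic with period 4.
So t(29) = t(0 + ((29-0) mod 4)) = t(1) = 3.

3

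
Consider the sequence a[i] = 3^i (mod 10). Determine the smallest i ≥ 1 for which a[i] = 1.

a[0] = 1, a[1] = 3, a[2] = 9, a[3] = 7, a[4] = 1.
Since a[4] = a[0] = 1, the sequence is periodic with period 4.
The value 1 next appears (with i ≥ 1) at a[4].

4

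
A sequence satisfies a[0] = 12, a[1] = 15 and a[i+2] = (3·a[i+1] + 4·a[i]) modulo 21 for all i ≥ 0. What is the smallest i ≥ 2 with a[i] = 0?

a[0] = 12, a[1] = 15, a[2] = 9, a[3] = 3, a[4] = 3, a[5] = 0, a[6] = 12, a[7] = 15.
The sequence repeats with period 6.
The value 0 first appears (with i ≥ 2) at a[5].

5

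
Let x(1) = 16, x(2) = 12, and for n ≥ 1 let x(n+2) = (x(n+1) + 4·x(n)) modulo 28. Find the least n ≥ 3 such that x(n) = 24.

13

x(1) = 16,  x(2) = 12,  x(3) = 20,  x(4) = 12,  x(5) = 8,  x(6) = 0,  x(7) = 4,  x(8) = 4,  x(9) = 20,  x(10) = 8,  x(11) = 4,  x(12) = 8,  x(13) = 24,  x(14) = 0,  x(15) = 12,  x(16) = 12,  x(17) = 4,  x(18) = 24,  x(19) = 12,  x(20) = 24,  x(21) = 16,  x(22) = 0,  x(23) = 8,  x(24) = 8,  x(25) = 12,  x(26) = 16,  x(27) = 8,  x(28) = 16,  x(29) = 20,  x(30) = 0,  x(31) = 24,  x(32) = 24,  x(33) = 8,  x(34) = 20,  x(35) = 24,  x(36) = 20,  x(37) = 4,  x(38) = 0,  x(39) = 16,  x(40) = 16,  x(41) = 24,  x(42) = 4,  x(43) = 16,  x(44) = 4,  x(45) = 12,  x(46) = 0,  x(47) = 20,  x(48) = 20,  x(49) = 16,  x(50) = 12.
The sequence repeats with period 48.
The value 24 first appears (with n ≥ 3) at x(13).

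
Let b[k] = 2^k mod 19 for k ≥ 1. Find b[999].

18

Computing terms: b[1] = 2,  b[2] = 4,  b[3] = 8,  b[4] = 16,  b[5] = 13,  b[6] = 7,  b[7] = 14,  b[8] = 9,  b[9] = 18,  b[10] = 17,  b[11] = 15,  b[12] = 11,  b[13] = 3,  b[14] = 6,  b[15] = 12,  b[16] = 5,  b[17] = 10,  b[18] = 1,  b[19] = 2.
The sequence repeats with period 18.
(999 - 1) mod 18 = 8, so b[999] = b[9] = 18.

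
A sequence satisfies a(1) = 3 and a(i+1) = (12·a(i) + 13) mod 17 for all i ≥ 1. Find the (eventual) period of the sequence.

We have a(1) = 3, a(2) = 15, a(3) = 6, a(4) = 0, a(5) = 13, a(6) = 16, a(7) = 1, a(8) = 8, a(9) = 7, a(10) = 12, a(11) = 4, a(12) = 10, a(13) = 14, a(14) = 11, a(15) = 9, a(16) = 2, a(17) = 3.
Since a(17) = a(1) = 3, the sequence is periodic with period 16.

16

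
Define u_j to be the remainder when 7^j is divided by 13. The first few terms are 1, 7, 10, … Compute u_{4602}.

12

u_0 = 1,  u_1 = 7,  u_2 = 10,  u_3 = 5,  u_4 = 9,  u_5 = 11,  u_6 = 12,  u_7 = 6,  u_8 = 3,  u_9 = 8,  u_{10} = 4,  u_{11} = 2,  u_{12} = 1.
The sequence repeats with period 12.
So u_{4602} = u_{0 + ((4602-0) mod 12)} = u_6 = 12.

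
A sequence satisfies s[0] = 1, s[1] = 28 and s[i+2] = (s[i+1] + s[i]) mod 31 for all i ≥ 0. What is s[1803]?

26

Computing terms: s[0] = 1,  s[1] = 28,  s[2] = 29,  s[3] = 26,  s[4] = 24,  s[5] = 19,  s[6] = 12,  s[7] = 0,  s[8] = 12,  s[9] = 12,  s[10] = 24,  s[11] = 5,  s[12] = 29,  s[13] = 3,  s[14] = 1,  s[15] = 4,  s[16] = 5,  s[17] = 9,  s[18] = 14,  s[19] = 23,  s[20] = 6,  s[21] = 29,  s[22] = 4,  s[23] = 2,  s[24] = 6,  s[25] = 8,  s[26] = 14,  s[27] = 22,  s[28] = 5,  s[29] = 27,  s[30] = 1,  s[31] = 28.
The sequence repeats with period 30.
So s[1803] = s[0 + ((1803-0) mod 30)] = s[3] = 26.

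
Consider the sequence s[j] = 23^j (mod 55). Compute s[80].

Computing terms: s[0] = 1; s[1] = 23; s[2] = 34; s[3] = 12; s[4] = 1.
Since s[4] = s[0] = 1, the sequence is periodic with period 4.
(80 - 0) mod 4 = 0, so s[80] = s[0] = 1.

1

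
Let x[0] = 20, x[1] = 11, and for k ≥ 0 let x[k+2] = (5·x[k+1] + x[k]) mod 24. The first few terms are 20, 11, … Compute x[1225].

11

Listing terms: x[0] = 20; x[1] = 11; x[2] = 3; x[3] = 2; x[4] = 13; x[5] = 19; x[6] = 12; x[7] = 7; x[8] = 23; x[9] = 2; x[10] = 9; x[11] = 23; x[12] = 4; x[13] = 19; x[14] = 3; x[15] = 10; x[16] = 5; x[17] = 11; x[18] = 12; x[19] = 23; x[20] = 7; x[21] = 10; x[22] = 9; x[23] = 7; x[24] = 20; x[25] = 11.
Since (x[24], x[25]) = (x[0], x[1]) = (20, 11) (two consecutive terms determine the rest), the sequence is periodic with period 24.
(1225 - 0) mod 24 = 1, so x[1225] = x[1] = 11.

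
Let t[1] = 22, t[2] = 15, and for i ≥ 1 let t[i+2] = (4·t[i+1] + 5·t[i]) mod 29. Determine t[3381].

3

Listing terms: t[1] = 22, t[2] = 15, t[3] = 25, t[4] = 1, t[5] = 13, t[6] = 28, t[7] = 3, t[8] = 7, t[9] = 14, t[10] = 4, t[11] = 28, t[12] = 16, t[13] = 1, t[14] = 26, t[15] = 22, t[16] = 15.
Since (t[15], t[16]) = (t[1], t[2]) = (22, 15) (two consecutive terms determine the rest), the sequence is periodic with period 14.
So t[3381] = t[1 + ((3381-1) mod 14)] = t[7] = 3.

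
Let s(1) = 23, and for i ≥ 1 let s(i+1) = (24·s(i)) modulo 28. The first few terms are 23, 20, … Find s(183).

Computing terms: s(1) = 23, s(2) = 20, s(3) = 4, s(4) = 12, s(5) = 8, s(6) = 24, s(7) = 16, s(8) = 20.
Since s(8) = s(2) = 20, the sequence is eventually periodic: after a pre-period of length 1 it cycles with period 6.
For i ≥ 2, s(i) depends only on (i - 2) mod 6. (183 - 2) mod 6 = 1, so s(183) = s(3) = 4.

4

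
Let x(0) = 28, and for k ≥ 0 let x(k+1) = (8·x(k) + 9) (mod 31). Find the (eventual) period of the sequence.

5

Listing terms: x(0) = 28,  x(1) = 16,  x(2) = 13,  x(3) = 20,  x(4) = 14,  x(5) = 28.
The sequence repeats with period 5.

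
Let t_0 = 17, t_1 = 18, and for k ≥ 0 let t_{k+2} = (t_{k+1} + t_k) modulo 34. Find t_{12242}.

1

Listing terms: t_0 = 17; t_1 = 18; t_2 = 1; t_3 = 19; t_4 = 20; t_5 = 5; t_6 = 25; t_7 = 30; t_8 = 21; t_9 = 17; t_{10} = 4; t_{11} = 21; t_{12} = 25; t_{13} = 12; t_{14} = 3; t_{15} = 15; t_{16} = 18; t_{17} = 33; t_{18} = 17; t_{19} = 16; t_{20} = 33; t_{21} = 15; t_{22} = 14; t_{23} = 29; t_{24} = 9; t_{25} = 4; t_{26} = 13; t_{27} = 17; t_{28} = 30; t_{29} = 13; t_{30} = 9; t_{31} = 22; t_{32} = 31; t_{33} = 19; t_{34} = 16; t_{35} = 1; t_{36} = 17; t_{37} = 18.
The sequence repeats with period 36.
(12242 - 0) mod 36 = 2, so t_{12242} = t_2 = 1.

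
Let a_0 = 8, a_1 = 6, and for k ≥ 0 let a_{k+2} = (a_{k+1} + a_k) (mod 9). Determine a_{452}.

Listing terms: a_0 = 8,  a_1 = 6,  a_2 = 5,  a_3 = 2,  a_4 = 7,  a_5 = 0,  a_6 = 7,  a_7 = 7,  a_8 = 5,  a_9 = 3,  a_{10} = 8,  a_{11} = 2,  a_{12} = 1,  a_{13} = 3,  a_{14} = 4,  a_{15} = 7,  a_{16} = 2,  a_{17} = 0,  a_{18} = 2,  a_{19} = 2,  a_{20} = 4,  a_{21} = 6,  a_{22} = 1,  a_{23} = 7,  a_{24} = 8,  a_{25} = 6.
The sequence repeats with period 24.
(452 - 0) mod 24 = 20, so a_{452} = a_{20} = 4.

4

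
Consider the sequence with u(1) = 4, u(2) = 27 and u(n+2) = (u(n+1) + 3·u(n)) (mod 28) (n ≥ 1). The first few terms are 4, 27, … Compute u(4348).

Listing terms: u(1) = 4, u(2) = 27, u(3) = 11, u(4) = 8, u(5) = 13, u(6) = 9, u(7) = 20, u(8) = 19, u(9) = 23, u(10) = 24, u(11) = 9, u(12) = 25, u(13) = 24, u(14) = 15, u(15) = 3, u(16) = 20, u(17) = 1, u(18) = 5, u(19) = 8, u(20) = 23, u(21) = 19, u(22) = 4, u(23) = 5, u(24) = 17, u(25) = 4, u(26) = 27.
Since (u(25), u(26)) = (u(1), u(2)) = (4, 27) (two consecutive terms determine the rest), the sequence is periodic with period 24.
So u(4348) = u(1 + ((4348-1) mod 24)) = u(4) = 8.

8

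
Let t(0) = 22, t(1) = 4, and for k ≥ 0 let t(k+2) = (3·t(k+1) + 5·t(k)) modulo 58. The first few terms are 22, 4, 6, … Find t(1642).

Computing terms: t(0) = 22,  t(1) = 4,  t(2) = 6,  t(3) = 38,  t(4) = 28,  t(5) = 42,  t(6) = 34,  t(7) = 22,  t(8) = 4.
The sequence repeats with period 7.
(1642 - 0) mod 7 = 4, so t(1642) = t(4) = 28.

28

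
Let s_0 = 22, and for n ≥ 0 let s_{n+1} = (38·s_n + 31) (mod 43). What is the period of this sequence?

21

Computing terms: s_0 = 22, s_1 = 7, s_2 = 39, s_3 = 8, s_4 = 34, s_5 = 33, s_6 = 38, s_7 = 13, s_8 = 9, s_9 = 29, s_{10} = 15, s_{11} = 42, s_{12} = 36, s_{13} = 23, s_{14} = 2, s_{15} = 21, s_{16} = 12, s_{17} = 14, s_{18} = 4, s_{19} = 11, s_{20} = 19, s_{21} = 22.
The sequence repeats with period 21.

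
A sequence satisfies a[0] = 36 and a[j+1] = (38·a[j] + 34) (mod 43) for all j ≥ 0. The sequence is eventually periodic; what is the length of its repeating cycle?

21

Listing terms: a[0] = 36, a[1] = 26, a[2] = 33, a[3] = 41, a[4] = 1, a[5] = 29, a[6] = 18, a[7] = 30, a[8] = 13, a[9] = 12, a[10] = 17, a[11] = 35, a[12] = 31, a[13] = 8, a[14] = 37, a[15] = 21, a[16] = 15, a[17] = 2, a[18] = 24, a[19] = 0, a[20] = 34, a[21] = 36.
Since a[21] = a[0] = 36, the sequence is periodic with period 21.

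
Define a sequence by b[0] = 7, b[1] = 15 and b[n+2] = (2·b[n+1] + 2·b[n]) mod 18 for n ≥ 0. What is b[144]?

Computing terms: b[0] = 7, b[1] = 15, b[2] = 8, b[3] = 10, b[4] = 0, b[5] = 2, b[6] = 4, b[7] = 12, b[8] = 14, b[9] = 16, b[10] = 6, b[11] = 8, b[12] = 10.
Since (b[11], b[12]) = (b[2], b[3]) = (8, 10) (two consecutive terms determine the rest), the sequence is eventually periodic: after a pre-period of length 2 it cycles with period 9.
For n ≥ 2, b[n] depends only on (n - 2) mod 9. (144 - 2) mod 9 = 7, so b[144] = b[9] = 16.

16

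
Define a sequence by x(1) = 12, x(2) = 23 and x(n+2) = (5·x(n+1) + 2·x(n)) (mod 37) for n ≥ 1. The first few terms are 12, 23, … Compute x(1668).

Computing terms: x(1) = 12; x(2) = 23; x(3) = 28; x(4) = 1; x(5) = 24; x(6) = 11; x(7) = 29; x(8) = 19; x(9) = 5; x(10) = 26; x(11) = 29; x(12) = 12; x(13) = 7; x(14) = 22; x(15) = 13; x(16) = 35; x(17) = 16; x(18) = 2; x(19) = 5; x(20) = 29; x(21) = 7; x(22) = 19; x(23) = 35; x(24) = 28; x(25) = 25; x(26) = 33; x(27) = 30; x(28) = 31; x(29) = 30; x(30) = 27; x(31) = 10; x(32) = 30; x(33) = 22; x(34) = 22; x(35) = 6; x(36) = 0; x(37) = 12; x(38) = 23.
The sequence repeats with period 36.
(1668 - 1) mod 36 = 11, so x(1668) = x(12) = 12.

12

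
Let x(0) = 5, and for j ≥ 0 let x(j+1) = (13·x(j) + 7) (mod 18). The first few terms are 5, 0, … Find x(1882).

Computing terms: x(0) = 5; x(1) = 0; x(2) = 7; x(3) = 8; x(4) = 3; x(5) = 10; x(6) = 11; x(7) = 6; x(8) = 13; x(9) = 14; x(10) = 9; x(11) = 16; x(12) = 17; x(13) = 12; x(14) = 1; x(15) = 2; x(16) = 15; x(17) = 4; x(18) = 5.
Since x(18) = x(0) = 5, the sequence is periodic with period 18.
So x(1882) = x(0 + ((1882-0) mod 18)) = x(10) = 9.

9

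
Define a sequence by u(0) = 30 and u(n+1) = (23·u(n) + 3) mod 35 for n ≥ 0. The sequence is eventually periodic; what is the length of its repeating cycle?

Computing terms: u(0) = 30,  u(1) = 28,  u(2) = 17,  u(3) = 9,  u(4) = 0,  u(5) = 3,  u(6) = 2,  u(7) = 14,  u(8) = 10,  u(9) = 23,  u(10) = 7,  u(11) = 24,  u(12) = 30.
The sequence repeats with period 12.

12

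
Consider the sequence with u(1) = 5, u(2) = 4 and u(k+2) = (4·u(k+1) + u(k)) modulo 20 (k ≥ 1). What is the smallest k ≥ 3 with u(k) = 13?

Listing terms: u(1) = 5,  u(2) = 4,  u(3) = 1,  u(4) = 8,  u(5) = 13,  u(6) = 0,  u(7) = 13,  u(8) = 12,  u(9) = 1,  u(10) = 16,  u(11) = 5,  u(12) = 16,  u(13) = 9,  u(14) = 12,  u(15) = 17,  u(16) = 0,  u(17) = 17,  u(18) = 8,  u(19) = 9,  u(20) = 4,  u(21) = 5,  u(22) = 4.
The sequence repeats with period 20.
The value 13 first appears (with k ≥ 3) at u(5).

5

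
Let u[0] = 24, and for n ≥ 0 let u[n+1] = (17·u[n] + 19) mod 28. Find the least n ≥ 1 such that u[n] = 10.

We have u[0] = 24,  u[1] = 7,  u[2] = 26,  u[3] = 13,  u[4] = 16,  u[5] = 11,  u[6] = 10,  u[7] = 21,  u[8] = 12,  u[9] = 27,  u[10] = 2,  u[11] = 25,  u[12] = 24.
The sequence repeats with period 12.
The value 10 first appears (with n ≥ 1) at u[6].

6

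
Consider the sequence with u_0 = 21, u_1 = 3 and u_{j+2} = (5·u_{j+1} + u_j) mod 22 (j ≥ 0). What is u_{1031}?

Computing terms: u_0 = 21,  u_1 = 3,  u_2 = 14,  u_3 = 7,  u_4 = 5,  u_5 = 10,  u_6 = 11,  u_7 = 21,  u_8 = 6,  u_9 = 7,  u_{10} = 19,  u_{11} = 14,  u_{12} = 1,  u_{13} = 19,  u_{14} = 8,  u_{15} = 15,  u_{16} = 17,  u_{17} = 12,  u_{18} = 11,  u_{19} = 1,  u_{20} = 16,  u_{21} = 15,  u_{22} = 3,  u_{23} = 8,  u_{24} = 21,  u_{25} = 3.
The sequence repeats with period 24.
So u_{1031} = u_{0 + ((1031-0) mod 24)} = u_{23} = 8.

8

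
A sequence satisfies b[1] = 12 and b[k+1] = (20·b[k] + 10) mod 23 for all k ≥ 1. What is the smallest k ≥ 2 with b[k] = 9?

14

We have b[1] = 12, b[2] = 20, b[3] = 19, b[4] = 22, b[5] = 13, b[6] = 17, b[7] = 5, b[8] = 18, b[9] = 2, b[10] = 4, b[11] = 21, b[12] = 16, b[13] = 8, b[14] = 9, b[15] = 6, b[16] = 15, b[17] = 11, b[18] = 0, b[19] = 10, b[20] = 3, b[21] = 1, b[22] = 7, b[23] = 12.
The sequence repeats with period 22.
The value 9 first appears (with k ≥ 2) at b[14].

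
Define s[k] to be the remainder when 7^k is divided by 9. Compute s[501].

Listing terms: s[0] = 1, s[1] = 7, s[2] = 4, s[3] = 1.
Since s[3] = s[0] = 1, the sequence is periodic with period 3.
(501 - 0) mod 3 = 0, so s[501] = s[0] = 1.

1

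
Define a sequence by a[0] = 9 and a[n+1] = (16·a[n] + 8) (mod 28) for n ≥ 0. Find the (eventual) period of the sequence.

3

Computing terms: a[0] = 9; a[1] = 12; a[2] = 4; a[3] = 16; a[4] = 12.
Since a[4] = a[1] = 12, the sequence is eventually periodic: after a pre-period of length 1 it cycles with period 3.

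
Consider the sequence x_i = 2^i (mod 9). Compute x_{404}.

4

x_0 = 1,  x_1 = 2,  x_2 = 4,  x_3 = 8,  x_4 = 7,  x_5 = 5,  x_6 = 1.
Since x_6 = x_0 = 1, the sequence is periodic with period 6.
(404 - 0) mod 6 = 2, so x_{404} = x_2 = 4.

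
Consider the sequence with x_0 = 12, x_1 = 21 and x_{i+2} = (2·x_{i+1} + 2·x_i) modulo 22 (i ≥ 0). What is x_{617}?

0

x_0 = 12, x_1 = 21, x_2 = 0, x_3 = 20, x_4 = 18, x_5 = 10, x_6 = 12, x_7 = 0, x_8 = 2, x_9 = 4, x_{10} = 12, x_{11} = 10, x_{12} = 0, x_{13} = 20.
Since (x_{12}, x_{13}) = (x_2, x_3) = (0, 20) (two consecutive terms determine the rest), the sequence is eventually periodic: after a pre-period of length 2 it cycles with period 10.
For i ≥ 2, x_i depends only on (i - 2) mod 10. (617 - 2) mod 10 = 5, so x_{617} = x_7 = 0.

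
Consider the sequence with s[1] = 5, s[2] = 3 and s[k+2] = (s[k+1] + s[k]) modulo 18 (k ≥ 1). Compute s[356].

11

We have s[1] = 5,  s[2] = 3,  s[3] = 8,  s[4] = 11,  s[5] = 1,  s[6] = 12,  s[7] = 13,  s[8] = 7,  s[9] = 2,  s[10] = 9,  s[11] = 11,  s[12] = 2,  s[13] = 13,  s[14] = 15,  s[15] = 10,  s[16] = 7,  s[17] = 17,  s[18] = 6,  s[19] = 5,  s[20] = 11,  s[21] = 16,  s[22] = 9,  s[23] = 7,  s[24] = 16,  s[25] = 5,  s[26] = 3.
Since (s[25], s[26]) = (s[1], s[2]) = (5, 3) (two consecutive terms determine the rest), the sequence is periodic with period 24.
(356 - 1) mod 24 = 19, so s[356] = s[20] = 11.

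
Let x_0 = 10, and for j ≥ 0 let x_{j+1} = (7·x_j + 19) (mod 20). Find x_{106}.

We have x_0 = 10,  x_1 = 9,  x_2 = 2,  x_3 = 13,  x_4 = 10.
Since x_4 = x_0 = 10, the sequence is periodic with period 4.
(106 - 0) mod 4 = 2, so x_{106} = x_2 = 2.

2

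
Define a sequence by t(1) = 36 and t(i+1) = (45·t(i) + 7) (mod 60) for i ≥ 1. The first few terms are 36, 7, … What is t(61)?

52

Listing terms: t(1) = 36,  t(2) = 7,  t(3) = 22,  t(4) = 37,  t(5) = 52,  t(6) = 7.
Since t(6) = t(2) = 7, the sequence is eventually periodic: after a pre-period of length 1 it cycles with period 4.
For i ≥ 2, t(i) depends only on (i - 2) mod 4. (61 - 2) mod 4 = 3, so t(61) = t(5) = 52.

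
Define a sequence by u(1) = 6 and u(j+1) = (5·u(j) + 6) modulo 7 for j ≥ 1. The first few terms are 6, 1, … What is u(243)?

4

u(1) = 6; u(2) = 1; u(3) = 4; u(4) = 5; u(5) = 3; u(6) = 0; u(7) = 6.
The sequence repeats with period 6.
(243 - 1) mod 6 = 2, so u(243) = u(3) = 4.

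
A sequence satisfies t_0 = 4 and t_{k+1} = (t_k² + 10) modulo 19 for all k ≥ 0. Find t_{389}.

16

Computing terms: t_0 = 4,  t_1 = 7,  t_2 = 2,  t_3 = 14,  t_4 = 16,  t_5 = 0,  t_6 = 10,  t_7 = 15,  t_8 = 7.
Since t_8 = t_1 = 7, the sequence is eventually periodic: after a pre-period of length 1 it cycles with period 7.
For k ≥ 1, t_k depends only on (k - 1) mod 7. (389 - 1) mod 7 = 3, so t_{389} = t_4 = 16.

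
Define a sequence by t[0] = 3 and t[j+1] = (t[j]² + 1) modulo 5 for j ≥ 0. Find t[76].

0

t[0] = 3,  t[1] = 0,  t[2] = 1,  t[3] = 2,  t[4] = 0.
Since t[4] = t[1] = 0, the sequence is eventually periodic: after a pre-period of length 1 it cycles with period 3.
For j ≥ 1, t[j] depends only on (j - 1) mod 3. (76 - 1) mod 3 = 0, so t[76] = t[1] = 0.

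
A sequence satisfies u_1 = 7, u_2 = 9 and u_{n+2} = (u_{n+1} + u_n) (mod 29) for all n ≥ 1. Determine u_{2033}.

16

We have u_1 = 7, u_2 = 9, u_3 = 16, u_4 = 25, u_5 = 12, u_6 = 8, u_7 = 20, u_8 = 28, u_9 = 19, u_{10} = 18, u_{11} = 8, u_{12} = 26, u_{13} = 5, u_{14} = 2, u_{15} = 7, u_{16} = 9.
The sequence repeats with period 14.
(2033 - 1) mod 14 = 2, so u_{2033} = u_3 = 16.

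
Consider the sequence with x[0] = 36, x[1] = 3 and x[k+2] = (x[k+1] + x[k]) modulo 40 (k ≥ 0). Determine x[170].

Computing terms: x[0] = 36; x[1] = 3; x[2] = 39; x[3] = 2; x[4] = 1; x[5] = 3; x[6] = 4; x[7] = 7; x[8] = 11; x[9] = 18; x[10] = 29; x[11] = 7; x[12] = 36; x[13] = 3.
Since (x[12], x[13]) = (x[0], x[1]) = (36, 3) (two consecutive terms determine the rest), the sequence is periodic with period 12.
(170 - 0) mod 12 = 2, so x[170] = x[2] = 39.

39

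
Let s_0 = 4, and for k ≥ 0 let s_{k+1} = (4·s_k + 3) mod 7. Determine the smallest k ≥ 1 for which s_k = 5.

Computing terms: s_0 = 4,  s_1 = 5,  s_2 = 2,  s_3 = 4.
The sequence repeats with period 3.
The value 5 first appears (with k ≥ 1) at s_1.

1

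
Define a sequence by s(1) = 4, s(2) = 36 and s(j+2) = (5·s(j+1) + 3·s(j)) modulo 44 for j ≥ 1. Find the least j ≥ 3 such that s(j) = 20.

5

s(1) = 4,  s(2) = 36,  s(3) = 16,  s(4) = 12,  s(5) = 20,  s(6) = 4,  s(7) = 36.
Since (s(6), s(7)) = (s(1), s(2)) = (4, 36) (two consecutive terms determine the rest), the sequence is periodic with period 5.
The value 20 first appears (with j ≥ 3) at s(5).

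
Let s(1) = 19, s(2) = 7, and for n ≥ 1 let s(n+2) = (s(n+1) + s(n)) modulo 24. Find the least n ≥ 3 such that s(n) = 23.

11

Listing terms: s(1) = 19, s(2) = 7, s(3) = 2, s(4) = 9, s(5) = 11, s(6) = 20, s(7) = 7, s(8) = 3, s(9) = 10, s(10) = 13, s(11) = 23, s(12) = 12, s(13) = 11, s(14) = 23, s(15) = 10, s(16) = 9, s(17) = 19, s(18) = 4, s(19) = 23, s(20) = 3, s(21) = 2, s(22) = 5, s(23) = 7, s(24) = 12, s(25) = 19, s(26) = 7.
Since (s(25), s(26)) = (s(1), s(2)) = (19, 7) (two consecutive terms determine the rest), the sequence is periodic with period 24.
The value 23 first appears (with n ≥ 3) at s(11).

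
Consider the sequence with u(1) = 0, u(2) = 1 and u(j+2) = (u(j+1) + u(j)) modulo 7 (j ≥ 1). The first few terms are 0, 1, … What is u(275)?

u(1) = 0, u(2) = 1, u(3) = 1, u(4) = 2, u(5) = 3, u(6) = 5, u(7) = 1, u(8) = 6, u(9) = 0, u(10) = 6, u(11) = 6, u(12) = 5, u(13) = 4, u(14) = 2, u(15) = 6, u(16) = 1, u(17) = 0, u(18) = 1.
Since (u(17), u(18)) = (u(1), u(2)) = (0, 1) (two consecutive terms determine the rest), the sequence is periodic with period 16.
(275 - 1) mod 16 = 2, so u(275) = u(3) = 1.

1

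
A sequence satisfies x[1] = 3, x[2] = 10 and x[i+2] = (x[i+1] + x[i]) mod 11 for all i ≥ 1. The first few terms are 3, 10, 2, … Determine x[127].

7

x[1] = 3; x[2] = 10; x[3] = 2; x[4] = 1; x[5] = 3; x[6] = 4; x[7] = 7; x[8] = 0; x[9] = 7; x[10] = 7; x[11] = 3; x[12] = 10.
Since (x[11], x[12]) = (x[1], x[2]) = (3, 10) (two consecutive terms determine the rest), the sequence is periodic with period 10.
So x[127] = x[1 + ((127-1) mod 10)] = x[7] = 7.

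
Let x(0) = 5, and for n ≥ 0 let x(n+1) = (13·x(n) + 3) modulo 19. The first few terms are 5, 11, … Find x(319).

Listing terms: x(0) = 5, x(1) = 11, x(2) = 13, x(3) = 1, x(4) = 16, x(5) = 2, x(6) = 10, x(7) = 0, x(8) = 3, x(9) = 4, x(10) = 17, x(11) = 15, x(12) = 8, x(13) = 12, x(14) = 7, x(15) = 18, x(16) = 9, x(17) = 6, x(18) = 5.
Since x(18) = x(0) = 5, the sequence is periodic with period 18.
So x(319) = x(0 + ((319-0) mod 18)) = x(13) = 12.

12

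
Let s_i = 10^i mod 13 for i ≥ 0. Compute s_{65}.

We have s_0 = 1, s_1 = 10, s_2 = 9, s_3 = 12, s_4 = 3, s_5 = 4, s_6 = 1.
The sequence repeats with period 6.
(65 - 0) mod 6 = 5, so s_{65} = s_5 = 4.

4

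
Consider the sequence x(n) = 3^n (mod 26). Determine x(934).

We have x(0) = 1; x(1) = 3; x(2) = 9; x(3) = 1.
The sequence repeats with period 3.
So x(934) = x(0 + ((934-0) mod 3)) = x(1) = 3.

3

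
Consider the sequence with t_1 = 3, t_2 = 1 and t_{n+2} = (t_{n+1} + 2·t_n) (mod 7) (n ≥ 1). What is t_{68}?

Computing terms: t_1 = 3, t_2 = 1, t_3 = 0, t_4 = 2, t_5 = 2, t_6 = 6, t_7 = 3, t_8 = 1.
The sequence repeats with period 6.
(68 - 1) mod 6 = 1, so t_{68} = t_2 = 1.

1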